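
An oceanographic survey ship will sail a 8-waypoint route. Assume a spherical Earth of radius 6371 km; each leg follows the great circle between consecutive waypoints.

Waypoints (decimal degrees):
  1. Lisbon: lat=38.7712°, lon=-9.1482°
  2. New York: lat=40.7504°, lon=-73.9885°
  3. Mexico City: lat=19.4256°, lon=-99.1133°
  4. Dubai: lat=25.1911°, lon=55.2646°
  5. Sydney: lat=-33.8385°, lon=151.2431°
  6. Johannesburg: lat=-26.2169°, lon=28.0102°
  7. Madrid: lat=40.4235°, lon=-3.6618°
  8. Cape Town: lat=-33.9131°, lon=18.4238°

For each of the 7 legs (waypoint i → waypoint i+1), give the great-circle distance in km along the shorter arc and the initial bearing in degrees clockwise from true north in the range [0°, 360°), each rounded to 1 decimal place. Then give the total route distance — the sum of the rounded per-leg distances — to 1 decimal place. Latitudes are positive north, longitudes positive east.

Leg 1: dist=5416.3 km, bearing=294.1°
Leg 2: dist=3362.4 km, bearing=232.7°
Leg 3: dist=14332.5 km, bearing=30.2°
Leg 4: dist=12051.2 km, bearing=119.5°
Leg 5: dist=11046.7 km, bearing=229.5°
Leg 6: dist=8101.1 km, bearing=335.3°
Leg 7: dist=8570.7 km, bearing=161.3°
Total: 62880.9 km

Leg 1: φ1=0.6766851, φ2=0.7112287, Δφ=0.0345436, Δλ=-1.1316767 rad; a=sin²(Δφ/2)+cosφ1·cosφ2·sin²(Δλ/2)=0.1700634382; c=2·atan2(√a, √(1-a))=0.850146437; dist=6371·c=5416.283 ≈ 5416.3 km; running total=5416.3 km
Leg 1 bearing: y=sinΔλ·cosφ2=-0.68568787, x=cosφ1·sinφ2-sinφ1·cosφ2·cosΔλ=0.30724518; θ=atan2(y, x)=-65.8637° <0 so +360° → 294.1363° ≈ 294.1°
Leg 2: φ1=0.7112287, φ2=0.3390407, Δφ=-0.3721880, Δλ=-0.4385105 rad; a=sin²(Δφ/2)+cosφ1·cosφ2·sin²(Δλ/2)=0.0680311731; c=2·atan2(√a, √(1-a))=0.527759297; dist=6371·c=3362.354 ≈ 3362.4 km; running total=8778.7 km
Leg 2 bearing: y=sinΔλ·cosφ2=-0.40042113, x=cosφ1·sinφ2-sinφ1·cosφ2·cosΔλ=-0.30540899; θ=atan2(y, x)=-127.3335° <0 so +360° → 232.6665° ≈ 232.7°
Leg 3: φ1=0.3390407, φ2=0.4396676, Δφ=0.1006270, Δλ=2.6944026 rad; a=sin²(Δφ/2)+cosφ1·cosφ2·sin²(Δλ/2)=0.8139523909; c=2·atan2(√a, √(1-a))=2.249654527; dist=6371·c=14332.549 ≈ 14332.5 km; running total=23111.2 km
Leg 3 bearing: y=sinΔλ·cosφ2=0.39130619, x=cosφ1·sinφ2-sinφ1·cosφ2·cosΔλ=0.67276671; θ=atan2(y, x)=30.1839° ≈ 30.2°
Leg 4: φ1=0.4396676, φ2=-0.5905932, Δφ=-1.0302609, Δλ=1.6751408 rad; a=sin²(Δφ/2)+cosφ1·cosφ2·sin²(Δλ/2)=0.6576515542; c=2·atan2(√a, √(1-a))=1.891572365; dist=6371·c=12051.208 ≈ 12051.2 km; running total=35162.4 km
Leg 4 bearing: y=sinΔλ·cosφ2=0.82609283, x=cosφ1·sinφ2-sinφ1·cosφ2·cosΔλ=-0.46707022; θ=atan2(y, x)=119.4837° ≈ 119.5°
Leg 5: φ1=-0.5905932, φ2=-0.4575712, Δφ=0.1330220, Δλ=-2.1508199 rad; a=sin²(Δφ/2)+cosφ1·cosφ2·sin²(Δλ/2)=0.5811903831; c=2·atan2(√a, √(1-a))=1.733899292; dist=6371·c=11046.672 ≈ 11046.7 km; running total=46209.1 km
Leg 5 bearing: y=sinΔλ·cosφ2=-0.75040258, x=cosφ1·sinφ2-sinφ1·cosφ2·cosΔλ=-0.64072494; θ=atan2(y, x)=-130.4921° <0 so +360° → 229.5079° ≈ 229.5°
Leg 6: φ1=-0.4575712, φ2=0.7055232, Δφ=1.1630944, Δλ=-0.5527807 rad; a=sin²(Δφ/2)+cosφ1·cosφ2·sin²(Δλ/2)=0.3526069480; c=2·atan2(√a, √(1-a))=1.271564659; dist=6371·c=8101.138 ≈ 8101.1 km; running total=54310.2 km
Leg 6 bearing: y=sinΔλ·cosφ2=-0.39971050, x=cosφ1·sinφ2-sinφ1·cosφ2·cosΔλ=0.86794739; θ=atan2(y, x)=-24.7272° <0 so +360° → 335.2728° ≈ 335.3°
Leg 7: φ1=0.7055232, φ2=-0.5918953, Δφ=-1.2974184, Δλ=0.3854664 rad; a=sin²(Δφ/2)+cosφ1·cosφ2·sin²(Δλ/2)=0.3881858677; c=2·atan2(√a, √(1-a))=1.345260896; dist=6371·c=8570.657 ≈ 8570.7 km; running total=62880.9 km
Leg 7 bearing: y=sinΔλ·cosφ2=0.31202952, x=cosφ1·sinφ2-sinφ1·cosφ2·cosΔλ=-0.92337857; θ=atan2(y, x)=161.3288° ≈ 161.3°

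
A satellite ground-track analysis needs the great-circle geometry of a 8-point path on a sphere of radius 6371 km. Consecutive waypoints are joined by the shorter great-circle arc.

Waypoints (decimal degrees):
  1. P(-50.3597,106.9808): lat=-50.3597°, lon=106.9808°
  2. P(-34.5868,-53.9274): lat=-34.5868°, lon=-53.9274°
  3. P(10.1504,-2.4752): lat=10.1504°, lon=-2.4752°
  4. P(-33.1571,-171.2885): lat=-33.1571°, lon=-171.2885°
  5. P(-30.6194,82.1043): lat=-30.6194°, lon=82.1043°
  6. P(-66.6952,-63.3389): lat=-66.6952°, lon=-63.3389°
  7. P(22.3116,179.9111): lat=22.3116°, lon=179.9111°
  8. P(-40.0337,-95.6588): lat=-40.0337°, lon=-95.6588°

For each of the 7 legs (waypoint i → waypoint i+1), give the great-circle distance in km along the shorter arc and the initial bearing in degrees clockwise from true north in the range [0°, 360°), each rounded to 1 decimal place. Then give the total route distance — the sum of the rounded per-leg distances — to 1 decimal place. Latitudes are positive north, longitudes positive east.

Leg 1: φ1=-0.8789426, φ2=-0.6036535, Δφ=0.2752890, Δλ=-2.8083779 rad; a=sin²(Δφ/2)+cosφ1·cosφ2·sin²(Δλ/2)=0.5295983828; c=2·atan2(√a, √(1-a))=1.630027721; dist=6371·c=10384.907 ≈ 10384.9 km; running total=10384.9 km
Leg 1 bearing: y=sinΔλ·cosφ2=-0.26927641, x=cosφ1·sinφ2-sinφ1·cosφ2·cosΔλ=-0.96124188; θ=atan2(y, x)=-164.3506° <0 so +360° → 195.6494° ≈ 195.6°
Leg 2: φ1=-0.6036535, φ2=0.1771579, Δφ=0.7808114, Δλ=0.8980103 rad; a=sin²(Δφ/2)+cosφ1·cosφ2·sin²(Δλ/2)=0.2975178593; c=2·atan2(√a, √(1-a))=1.153856562; dist=6371·c=7351.220 ≈ 7351.2 km; running total=17736.1 km
Leg 2 bearing: y=sinΔλ·cosφ2=0.76984771, x=cosφ1·sinφ2-sinφ1·cosφ2·cosΔλ=0.49329345; θ=atan2(y, x)=57.3496° ≈ 57.3°
Leg 3: φ1=0.1771579, φ2=-0.5787006, Δφ=-0.7558585, Δλ=-2.9463479 rad; a=sin²(Δφ/2)+cosφ1·cosφ2·sin²(Δλ/2)=0.9524009921; c=2·atan2(√a, √(1-a))=2.701710810; dist=6371·c=17212.600 ≈ 17212.6 km; running total=34948.7 km
Leg 3 bearing: y=sinΔλ·cosφ2=-0.16241733, x=cosφ1·sinφ2-sinφ1·cosφ2·cosΔλ=-0.39364195; θ=atan2(y, x)=-157.5789° <0 so +360° → 202.4211° ≈ 202.4°
Leg 4: φ1=-0.5787006, φ2=-0.5344093, Δφ=0.0442912, Δλ=4.4225387 rad; a=sin²(Δφ/2)+cosφ1·cosφ2·sin²(Δλ/2)=0.4636686122; c=2·atan2(√a, √(1-a))=1.498069457; dist=6371·c=9544.201 ≈ 9544.2 km; running total=44492.9 km
Leg 4 bearing: y=sinΔλ·cosφ2=-0.82467239, x=cosφ1·sinφ2-sinφ1·cosφ2·cosΔλ=-0.56092385; θ=atan2(y, x)=-124.2227° <0 so +360° → 235.7773° ≈ 235.8°
Leg 5: φ1=-0.5344093, φ2=-1.1640508, Δφ=-0.6296415, Δλ=-2.5384627 rad; a=sin²(Δφ/2)+cosφ1·cosφ2·sin²(Δλ/2)=0.4063066107; c=2·atan2(√a, √(1-a))=1.382295205; dist=6371·c=8806.603 ≈ 8806.6 km; running total=53299.5 km
Leg 5 bearing: y=sinΔλ·cosφ2=-0.22440613, x=cosφ1·sinφ2-sinφ1·cosφ2·cosΔλ=-0.95630962; θ=atan2(y, x)=-166.7940° <0 so +360° → 193.2060° ≈ 193.2°
Leg 6: φ1=-1.1640508, φ2=0.3894109, Δφ=1.5534617, Δλ=4.2455134 rad; a=sin²(Δφ/2)+cosφ1·cosφ2·sin²(Δλ/2)=0.7567035580; c=2·atan2(√a, √(1-a))=2.109946749; dist=6371·c=13442.471 ≈ 13442.5 km; running total=66742.0 km
Leg 6 bearing: y=sinΔλ·cosφ2=-0.82612418, x=cosφ1·sinφ2-sinφ1·cosφ2·cosΔλ=-0.23223259; θ=atan2(y, x)=-105.7013° <0 so +360° → 254.2987° ≈ 254.3°
Leg 7: φ1=0.3894109, φ2=-0.6987199, Δφ=-1.0881308, Δλ=-4.8096021 rad; a=sin²(Δφ/2)+cosφ1·cosφ2·sin²(Δλ/2)=0.5877246616; c=2·atan2(√a, √(1-a))=1.747158479; dist=6371·c=11131.147 ≈ 11131.1 km; running total=77873.1 km
Leg 7 bearing: y=sinΔλ·cosφ2=0.76205117, x=cosφ1·sinφ2-sinφ1·cosφ2·cosΔλ=-0.62329412; θ=atan2(y, x)=129.2803° ≈ 129.3°

Leg 1: dist=10384.9 km, bearing=195.6°
Leg 2: dist=7351.2 km, bearing=57.3°
Leg 3: dist=17212.6 km, bearing=202.4°
Leg 4: dist=9544.2 km, bearing=235.8°
Leg 5: dist=8806.6 km, bearing=193.2°
Leg 6: dist=13442.5 km, bearing=254.3°
Leg 7: dist=11131.1 km, bearing=129.3°
Total: 77873.1 km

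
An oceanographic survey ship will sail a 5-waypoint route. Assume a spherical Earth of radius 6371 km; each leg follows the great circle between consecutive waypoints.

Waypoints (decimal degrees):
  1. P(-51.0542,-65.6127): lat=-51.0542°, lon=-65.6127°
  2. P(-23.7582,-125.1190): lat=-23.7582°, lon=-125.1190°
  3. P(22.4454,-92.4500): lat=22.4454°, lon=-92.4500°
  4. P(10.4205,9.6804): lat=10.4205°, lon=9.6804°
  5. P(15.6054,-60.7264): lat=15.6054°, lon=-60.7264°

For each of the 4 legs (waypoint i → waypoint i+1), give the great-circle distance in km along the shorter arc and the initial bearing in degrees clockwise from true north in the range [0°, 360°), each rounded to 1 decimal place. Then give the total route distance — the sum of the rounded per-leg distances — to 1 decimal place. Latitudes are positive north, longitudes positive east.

Leg 1: φ1=-0.8910639, φ2=-0.4146588, Δφ=0.4764051, Δλ=-1.0385809 rad; a=sin²(Δφ/2)+cosφ1·cosφ2·sin²(Δλ/2)=0.1973628595; c=2·atan2(√a, √(1-a))=0.920685938; dist=6371·c=5865.690 ≈ 5865.7 km; running total=5865.7 km
Leg 1 bearing: y=sinΔλ·cosφ2=-0.78866046, x=cosφ1·sinφ2-sinφ1·cosφ2·cosΔλ=0.10797093; θ=atan2(y, x)=-82.2044° <0 so +360° → 277.7956° ≈ 277.8°
Leg 2: φ1=-0.4146588, φ2=0.3917461, Δφ=0.8064049, Δλ=0.5701816 rad; a=sin²(Δφ/2)+cosφ1·cosφ2·sin²(Δλ/2)=0.2208619255; c=2·atan2(√a, √(1-a))=0.978489775; dist=6371·c=6233.958 ≈ 6234.0 km; running total=12099.7 km
Leg 2 bearing: y=sinΔλ·cosφ2=0.49889288, x=cosφ1·sinφ2-sinφ1·cosφ2·cosΔλ=0.66289791; θ=atan2(y, x)=36.9649° ≈ 37.0°
Leg 3: φ1=0.3917461, φ2=0.1818720, Δφ=-0.2098741, Δλ=1.7825117 rad; a=sin²(Δφ/2)+cosφ1·cosφ2·sin²(Δλ/2)=0.5609788814; c=2·atan2(√a, √(1-a))=1.693058458; dist=6371·c=10786.475 ≈ 10786.5 km; running total=22886.2 km
Leg 3 bearing: y=sinΔλ·cosφ2=0.96154696, x=cosφ1·sinφ2-sinφ1·cosφ2·cosΔλ=0.24607671; θ=atan2(y, x)=75.6451° ≈ 75.6°
Leg 4: φ1=0.1818720, φ2=0.2723656, Δφ=0.0904936, Δλ=-1.2288305 rad; a=sin²(Δφ/2)+cosφ1·cosφ2·sin²(Δλ/2)=0.3168462522; c=2·atan2(√a, √(1-a))=1.195758749; dist=6371·c=7618.179 ≈ 7618.2 km; running total=30504.4 km
Leg 4 bearing: y=sinΔλ·cosφ2=-0.90736893, x=cosφ1·sinφ2-sinφ1·cosφ2·cosΔλ=0.20615635; θ=atan2(y, x)=-77.1996° <0 so +360° → 282.8004° ≈ 282.8°

Leg 1: dist=5865.7 km, bearing=277.8°
Leg 2: dist=6234.0 km, bearing=37.0°
Leg 3: dist=10786.5 km, bearing=75.6°
Leg 4: dist=7618.2 km, bearing=282.8°
Total: 30504.4 km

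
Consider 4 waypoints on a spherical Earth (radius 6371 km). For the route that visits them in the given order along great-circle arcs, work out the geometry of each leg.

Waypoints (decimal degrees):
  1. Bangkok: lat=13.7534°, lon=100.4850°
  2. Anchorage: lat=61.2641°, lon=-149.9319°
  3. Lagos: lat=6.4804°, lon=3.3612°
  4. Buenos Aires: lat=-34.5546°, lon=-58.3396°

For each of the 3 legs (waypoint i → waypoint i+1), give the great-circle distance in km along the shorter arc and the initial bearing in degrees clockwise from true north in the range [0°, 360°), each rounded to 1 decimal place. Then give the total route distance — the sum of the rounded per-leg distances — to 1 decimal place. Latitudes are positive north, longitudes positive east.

Leg 1: φ1=0.2400421, φ2=1.0692603, Δφ=0.8292181, Δλ=-4.3705994 rad; a=sin²(Δφ/2)+cosφ1·cosφ2·sin²(Δλ/2)=0.4740289625; c=2·atan2(√a, √(1-a))=1.518830867; dist=6371·c=9676.471 ≈ 9676.5 km; running total=9676.5 km
Leg 1 bearing: y=sinΔλ·cosφ2=0.45296334, x=cosφ1·sinφ2-sinφ1·cosφ2·cosΔλ=0.89001474; θ=atan2(y, x)=26.9733° ≈ 27.0°
Leg 2: φ1=1.0692603, φ2=0.1131043, Δφ=-0.9561559, Δλ=2.6754693 rad; a=sin²(Δφ/2)+cosφ1·cosφ2·sin²(Δλ/2)=0.6638875016; c=2·atan2(√a, √(1-a))=1.904743834; dist=6371·c=12135.123 ≈ 12135.1 km; running total=21811.6 km
Leg 2 bearing: y=sinΔλ·cosφ2=0.44655498, x=cosφ1·sinφ2-sinφ1·cosφ2·cosΔλ=0.83255762; θ=atan2(y, x)=28.2076° ≈ 28.2°
Leg 3: φ1=0.1131043, φ2=-0.6030915, Δφ=-0.7161959, Δλ=-1.0768821 rad; a=sin²(Δφ/2)+cosφ1·cosφ2·sin²(Δλ/2)=0.3380337529; c=2·atan2(√a, √(1-a))=1.240913163; dist=6371·c=7905.858 ≈ 7905.9 km; running total=29717.5 km
Leg 3 bearing: y=sinΔλ·cosφ2=-0.72515432, x=cosφ1·sinφ2-sinφ1·cosφ2·cosΔλ=-0.60763389; θ=atan2(y, x)=-129.9609° <0 so +360° → 230.0391° ≈ 230.0°

Leg 1: dist=9676.5 km, bearing=27.0°
Leg 2: dist=12135.1 km, bearing=28.2°
Leg 3: dist=7905.9 km, bearing=230.0°
Total: 29717.5 km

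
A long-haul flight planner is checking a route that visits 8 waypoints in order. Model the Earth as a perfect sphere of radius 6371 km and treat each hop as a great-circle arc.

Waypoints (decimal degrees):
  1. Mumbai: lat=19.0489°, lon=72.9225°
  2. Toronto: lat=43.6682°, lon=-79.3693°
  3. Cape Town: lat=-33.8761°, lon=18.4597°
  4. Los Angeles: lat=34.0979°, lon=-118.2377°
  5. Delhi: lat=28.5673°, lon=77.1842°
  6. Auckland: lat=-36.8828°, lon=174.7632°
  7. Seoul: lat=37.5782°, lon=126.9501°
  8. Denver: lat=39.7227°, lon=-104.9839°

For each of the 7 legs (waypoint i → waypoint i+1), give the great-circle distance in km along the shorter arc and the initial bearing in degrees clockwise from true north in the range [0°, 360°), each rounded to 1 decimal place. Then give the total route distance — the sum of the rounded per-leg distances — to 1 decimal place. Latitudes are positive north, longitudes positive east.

Leg 1: φ1=0.3324660, φ2=0.7621539, Δφ=0.4296878, Δλ=-2.6579933 rad; a=sin²(Δφ/2)+cosφ1·cosφ2·sin²(Δλ/2)=0.6899889302; c=2·atan2(√a, √(1-a))=1.960568688; dist=6371·c=12490.783 ≈ 12490.8 km; running total=12490.8 km
Leg 1 bearing: y=sinΔλ·cosφ2=-0.33633537, x=cosφ1·sinφ2-sinφ1·cosφ2·cosΔλ=0.86168169; θ=atan2(y, x)=-21.3219° <0 so +360° → 338.6781° ≈ 338.7°
Leg 2: φ1=0.7621539, φ2=-0.5912495, Δφ=-1.3534034, Δλ=1.7074382 rad; a=sin²(Δφ/2)+cosφ1·cosφ2·sin²(Δλ/2)=0.7333397771; c=2·atan2(√a, √(1-a))=2.056329021; dist=6371·c=13100.872 ≈ 13100.9 km; running total=25591.7 km
Leg 2 bearing: y=sinΔλ·cosφ2=0.82250617, x=cosφ1·sinφ2-sinφ1·cosφ2·cosΔλ=-0.32510581; θ=atan2(y, x)=111.5670° ≈ 111.6°
Leg 3: φ1=-0.5912495, φ2=0.5951206, Δφ=1.1863701, Δλ=-2.3858197 rad; a=sin²(Δφ/2)+cosφ1·cosφ2·sin²(Δλ/2)=0.9064060928; c=2·atan2(√a, √(1-a))=2.519759882; dist=6371·c=16053.390 ≈ 16053.4 km; running total=41645.1 km
Leg 3 bearing: y=sinΔλ·cosφ2=-0.56794041, x=cosφ1·sinφ2-sinφ1·cosφ2·cosΔλ=0.12953778; θ=atan2(y, x)=-77.1516° <0 so +360° → 282.8484° ≈ 282.8°
Leg 4: φ1=0.5951206, φ2=0.4985934, Δφ=-0.0965272, Δλ=3.4107556 rad; a=sin²(Δφ/2)+cosφ1·cosφ2·sin²(Δλ/2)=0.7165015469; c=2·atan2(√a, √(1-a))=2.018618065; dist=6371·c=12860.616 ≈ 12860.6 km; running total=54505.7 km
Leg 4 bearing: y=sinΔλ·cosφ2=-0.23354989, x=cosφ1·sinφ2-sinφ1·cosφ2·cosΔλ=0.87061057; θ=atan2(y, x)=-15.0166° <0 so +360° → 344.9834° ≈ 345.0°
Leg 5: φ1=0.4985934, φ2=-0.6437263, Δφ=-1.1423197, Δλ=1.7030748 rad; a=sin²(Δφ/2)+cosφ1·cosφ2·sin²(Δλ/2)=0.6898268095; c=2·atan2(√a, √(1-a))=1.960218181; dist=6371·c=12488.550 ≈ 12488.6 km; running total=66994.3 km
Leg 5 bearing: y=sinΔλ·cosφ2=0.79287721, x=cosφ1·sinφ2-sinφ1·cosφ2·cosΔλ=-0.47666431; θ=atan2(y, x)=121.0136° ≈ 121.0°
Leg 6: φ1=-0.6437263, φ2=0.6558633, Δφ=1.2995896, Δλ=-0.8344960 rad; a=sin²(Δφ/2)+cosφ1·cosφ2·sin²(Δλ/2)=0.4701564205; c=2·atan2(√a, √(1-a))=1.511073671; dist=6371·c=9627.050 ≈ 9627.1 km; running total=76621.4 km
Leg 6 bearing: y=sinΔλ·cosφ2=-0.58722544, x=cosφ1·sinφ2-sinφ1·cosφ2·cosΔλ=0.80721975; θ=atan2(y, x)=-36.0346° <0 so +360° → 323.9654° ≈ 324.0°
Leg 7: φ1=0.6558633, φ2=0.6932919, Δφ=0.0374286, Δλ=-4.0480119 rad; a=sin²(Δφ/2)+cosφ1·cosφ2·sin²(Δλ/2)=0.4930522684; c=2·atan2(√a, √(1-a))=1.556900416; dist=6371·c=9919.013 ≈ 9919.0 km; running total=86540.4 km
Leg 7 bearing: y=sinΔλ·cosφ2=0.60554978, x=cosφ1·sinφ2-sinφ1·cosφ2·cosΔλ=0.79568611; θ=atan2(y, x)=37.2726° ≈ 37.3°

Leg 1: dist=12490.8 km, bearing=338.7°
Leg 2: dist=13100.9 km, bearing=111.6°
Leg 3: dist=16053.4 km, bearing=282.8°
Leg 4: dist=12860.6 km, bearing=345.0°
Leg 5: dist=12488.6 km, bearing=121.0°
Leg 6: dist=9627.1 km, bearing=324.0°
Leg 7: dist=9919.0 km, bearing=37.3°
Total: 86540.4 km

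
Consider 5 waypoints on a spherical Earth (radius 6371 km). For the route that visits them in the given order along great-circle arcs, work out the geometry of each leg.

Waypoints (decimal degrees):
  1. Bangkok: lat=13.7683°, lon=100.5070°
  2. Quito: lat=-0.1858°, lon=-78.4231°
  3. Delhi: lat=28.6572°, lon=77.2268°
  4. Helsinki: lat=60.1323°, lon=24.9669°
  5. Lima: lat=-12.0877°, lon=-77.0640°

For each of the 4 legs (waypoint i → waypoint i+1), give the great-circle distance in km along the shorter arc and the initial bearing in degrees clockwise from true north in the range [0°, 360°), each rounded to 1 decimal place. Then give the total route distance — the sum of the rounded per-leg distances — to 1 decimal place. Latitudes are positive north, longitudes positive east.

Leg 1: φ1=0.2403022, φ2=-0.0032428, Δφ=-0.2435450, Δλ=-3.1229194 rad; a=sin²(Δφ/2)+cosφ1·cosφ2·sin²(Δλ/2)=0.9859317226; c=2·atan2(√a, √(1-a))=2.903813352; dist=6371·c=18500.195 ≈ 18500.2 km; running total=18500.2 km
Leg 1 bearing: y=sinΔλ·cosφ2=-0.01867209, x=cosφ1·sinφ2-sinφ1·cosφ2·cosΔλ=0.23480374; θ=atan2(y, x)=-4.5467° <0 so +360° → 355.4533° ≈ 355.5°
Leg 2: φ1=-0.0032428, φ2=0.5001625, Δφ=0.5034053, Δλ=2.7166032 rad; a=sin²(Δφ/2)+cosφ1·cosφ2·sin²(Δλ/2)=0.9004977488; c=2·atan2(√a, √(1-a))=2.499752547; dist=6371·c=15925.923 ≈ 15925.9 km; running total=34426.1 km
Leg 2 bearing: y=sinΔλ·cosφ2=0.36180494, x=cosφ1·sinφ2-sinφ1·cosφ2·cosΔλ=0.47697316; θ=atan2(y, x)=37.1819° ≈ 37.2°
Leg 3: φ1=0.5001625, φ2=1.0495066, Δφ=0.5493441, Δλ=-0.9121073 rad; a=sin²(Δφ/2)+cosφ1·cosφ2·sin²(Δλ/2)=0.1583261018; c=2·atan2(√a, √(1-a))=0.818458036; dist=6371·c=5214.396 ≈ 5214.4 km; running total=39640.5 km
Leg 3 bearing: y=sinΔλ·cosφ2=-0.39381526, x=cosφ1·sinφ2-sinφ1·cosφ2·cosΔλ=0.61477259; θ=atan2(y, x)=-32.6431° <0 so +360° → 327.3569° ≈ 327.4°
Leg 4: φ1=1.0495066, φ2=-0.2109702, Δφ=-1.2604768, Δλ=-1.7807751 rad; a=sin²(Δφ/2)+cosφ1·cosφ2·sin²(Δλ/2)=0.6415477533; c=2·atan2(√a, √(1-a))=1.857816445; dist=6371·c=11836.149 ≈ 11836.1 km; running total=51476.6 km
Leg 4 bearing: y=sinΔλ·cosφ2=-0.95635054, x=cosφ1·sinφ2-sinφ1·cosφ2·cosΔλ=0.07246087; θ=atan2(y, x)=-85.6671° <0 so +360° → 274.3329° ≈ 274.3°

Leg 1: dist=18500.2 km, bearing=355.5°
Leg 2: dist=15925.9 km, bearing=37.2°
Leg 3: dist=5214.4 km, bearing=327.4°
Leg 4: dist=11836.1 km, bearing=274.3°
Total: 51476.6 km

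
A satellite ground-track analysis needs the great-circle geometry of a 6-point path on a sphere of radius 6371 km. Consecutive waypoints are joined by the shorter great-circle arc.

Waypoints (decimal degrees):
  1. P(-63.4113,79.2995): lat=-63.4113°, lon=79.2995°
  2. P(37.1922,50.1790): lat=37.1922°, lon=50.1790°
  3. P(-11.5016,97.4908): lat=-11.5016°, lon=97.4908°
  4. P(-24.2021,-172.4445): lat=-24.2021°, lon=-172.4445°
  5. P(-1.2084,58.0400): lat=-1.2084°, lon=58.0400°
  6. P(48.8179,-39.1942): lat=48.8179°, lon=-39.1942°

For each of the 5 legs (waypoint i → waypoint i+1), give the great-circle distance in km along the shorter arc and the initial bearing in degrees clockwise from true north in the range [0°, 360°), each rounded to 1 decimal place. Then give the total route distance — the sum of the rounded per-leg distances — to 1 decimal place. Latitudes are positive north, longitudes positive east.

Leg 1: dist=11480.1 km, bearing=336.5°
Leg 2: dist=7324.9 km, bearing=127.9°
Leg 3: dist=9492.6 km, bearing=113.8°
Leg 4: dist=13883.9 km, bearing=250.0°
Leg 5: dist=10637.8 km, bearing=319.0°
Total: 52819.3 km

Leg 1: φ1=-1.1067360, φ2=0.6491263, Δφ=1.7558623, Δλ=-0.5082486 rad; a=sin²(Δφ/2)+cosφ1·cosφ2·sin²(Δλ/2)=0.6145399772; c=2·atan2(√a, √(1-a))=1.801928724; dist=6371·c=11480.088 ≈ 11480.1 km; running total=11480.1 km
Leg 1 bearing: y=sinΔλ·cosφ2=-0.38766973, x=cosφ1·sinφ2-sinφ1·cosφ2·cosΔλ=0.89287992; θ=atan2(y, x)=-23.4695° <0 so +360° → 336.5305° ≈ 336.5°
Leg 2: φ1=0.6491263, φ2=-0.2007408, Δφ=-0.8498671, Δλ=0.8257467 rad; a=sin²(Δφ/2)+cosφ1·cosφ2·sin²(Δλ/2)=0.2956343855; c=2·atan2(√a, √(1-a))=1.149732896; dist=6371·c=7324.948 ≈ 7324.9 km; running total=18805.0 km
Leg 2 bearing: y=sinΔλ·cosφ2=0.72029372, x=cosφ1·sinφ2-sinφ1·cosφ2·cosΔλ=-0.56046029; θ=atan2(y, x)=127.8865° ≈ 127.9°
Leg 3: φ1=-0.2007408, φ2=-0.4224063, Δφ=-0.2216655, Δλ=-4.7112598 rad; a=sin²(Δφ/2)+cosφ1·cosφ2·sin²(Δλ/2)=0.4596329499; c=2·atan2(√a, √(1-a))=1.489974264; dist=6371·c=9492.626 ≈ 9492.6 km; running total=28297.6 km
Leg 3 bearing: y=sinΔλ·cosφ2=0.91210451, x=cosφ1·sinφ2-sinφ1·cosφ2·cosΔλ=-0.40192956; θ=atan2(y, x)=113.7813° ≈ 113.8°
Leg 4: φ1=-0.4224063, φ2=-0.0210906, Δφ=0.4013158, Δλ=4.0227134 rad; a=sin²(Δφ/2)+cosφ1·cosφ2·sin²(Δλ/2)=0.7857929590; c=2·atan2(√a, √(1-a))=2.179233652; dist=6371·c=13883.898 ≈ 13883.9 km; running total=42181.5 km
Leg 4 bearing: y=sinΔλ·cosφ2=-0.77128091, x=cosφ1·sinφ2-sinφ1·cosφ2·cosΔλ=-0.28002731; θ=atan2(y, x)=-109.9543° <0 so +360° → 250.0457° ≈ 250.0°
Leg 5: φ1=-0.0210906, φ2=0.8520331, Δφ=0.8731236, Δλ=-1.6970569 rad; a=sin²(Δφ/2)+cosφ1·cosφ2·sin²(Δλ/2)=0.5493848534; c=2·atan2(√a, √(1-a))=1.669727333; dist=6371·c=10637.833 ≈ 10637.8 km; running total=52819.3 km
Leg 5 bearing: y=sinΔλ·cosφ2=-0.65321288, x=cosφ1·sinφ2-sinφ1·cosφ2·cosΔλ=0.75070466; θ=atan2(y, x)=-41.0276° <0 so +360° → 318.9724° ≈ 319.0°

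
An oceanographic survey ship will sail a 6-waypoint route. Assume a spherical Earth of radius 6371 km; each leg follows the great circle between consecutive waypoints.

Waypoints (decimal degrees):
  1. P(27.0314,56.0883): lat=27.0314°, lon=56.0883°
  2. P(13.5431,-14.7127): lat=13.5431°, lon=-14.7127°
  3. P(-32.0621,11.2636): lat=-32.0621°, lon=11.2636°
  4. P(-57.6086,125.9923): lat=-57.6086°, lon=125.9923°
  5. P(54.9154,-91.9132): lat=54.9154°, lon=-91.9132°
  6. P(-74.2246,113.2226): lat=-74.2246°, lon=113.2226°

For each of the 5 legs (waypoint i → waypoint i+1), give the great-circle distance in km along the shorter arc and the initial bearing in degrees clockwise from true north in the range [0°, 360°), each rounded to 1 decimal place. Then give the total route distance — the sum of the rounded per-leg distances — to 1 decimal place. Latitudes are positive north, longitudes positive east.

Leg 1: dist=7446.8 km, bearing=273.9°
Leg 2: dist=5776.5 km, bearing=151.9°
Leg 3: dist=8342.8 km, bearing=149.8°
Leg 4: dist=17686.3 km, bearing=81.1°
Leg 5: dist=17599.0 km, bearing=198.2°
Total: 56851.4 km

Leg 1: φ1=0.4717869, φ2=0.2363717, Δφ=-0.2354152, Δλ=-1.2357106 rad; a=sin²(Δφ/2)+cosφ1·cosφ2·sin²(Δλ/2)=0.3043954754; c=2·atan2(√a, √(1-a))=1.168851347; dist=6371·c=7446.752 ≈ 7446.8 km; running total=7446.8 km
Leg 1 bearing: y=sinΔλ·cosφ2=-0.91812266, x=cosφ1·sinφ2-sinφ1·cosφ2·cosΔλ=0.06329506; θ=atan2(y, x)=-86.0563° <0 so +360° → 273.9437° ≈ 273.9°
Leg 2: φ1=0.2363717, φ2=-0.5595892, Δφ=-0.7959609, Δλ=0.4533720 rad; a=sin²(Δφ/2)+cosφ1·cosφ2·sin²(Δλ/2)=0.1918183049; c=2·atan2(√a, √(1-a))=0.906680158; dist=6371·c=5776.459 ≈ 5776.5 km; running total=13223.3 km
Leg 2 bearing: y=sinΔλ·cosφ2=0.37119271, x=cosφ1·sinφ2-sinφ1·cosφ2·cosΔλ=-0.69448696; θ=atan2(y, x)=151.8762° ≈ 151.9°
Leg 3: φ1=-0.5595892, φ2=-1.0054597, Δφ=-0.4458705, Δλ=2.0023936 rad; a=sin²(Δφ/2)+cosφ1·cosφ2·sin²(Δλ/2)=0.3708352680; c=2·atan2(√a, √(1-a))=1.309503756; dist=6371·c=8342.848 ≈ 8342.8 km; running total=21566.1 km
Leg 3 bearing: y=sinΔλ·cosφ2=0.48657569, x=cosφ1·sinφ2-sinφ1·cosφ2·cosΔλ=-0.83457174; θ=atan2(y, x)=149.7568° ≈ 149.8°
Leg 4: φ1=-1.0054597, φ2=0.9584545, Δφ=1.9639143, Δλ=-3.8031684 rad; a=sin²(Δφ/2)+cosφ1·cosφ2·sin²(Δλ/2)=0.9669668235; c=2·atan2(√a, √(1-a))=2.776060416; dist=6371·c=17686.281 ≈ 17686.3 km; running total=39252.4 km
Leg 4 bearing: y=sinΔλ·cosφ2=0.35312566, x=cosφ1·sinφ2-sinφ1·cosφ2·cosΔλ=0.05540951; θ=atan2(y, x)=81.0823° ≈ 81.1°
Leg 5: φ1=0.9584545, φ2=-1.2954637, Δφ=-2.2539182, Δλ=3.5802951 rad; a=sin²(Δφ/2)+cosφ1·cosφ2·sin²(Δλ/2)=0.9644750553; c=2·atan2(√a, √(1-a))=2.762363036; dist=6371·c=17599.015 ≈ 17599.0 km; running total=56851.4 km
Leg 5 bearing: y=sinΔλ·cosφ2=-0.11547967, x=cosφ1·sinφ2-sinφ1·cosφ2·cosΔλ=-0.35173305; θ=atan2(y, x)=-161.8242° <0 so +360° → 198.1758° ≈ 198.2°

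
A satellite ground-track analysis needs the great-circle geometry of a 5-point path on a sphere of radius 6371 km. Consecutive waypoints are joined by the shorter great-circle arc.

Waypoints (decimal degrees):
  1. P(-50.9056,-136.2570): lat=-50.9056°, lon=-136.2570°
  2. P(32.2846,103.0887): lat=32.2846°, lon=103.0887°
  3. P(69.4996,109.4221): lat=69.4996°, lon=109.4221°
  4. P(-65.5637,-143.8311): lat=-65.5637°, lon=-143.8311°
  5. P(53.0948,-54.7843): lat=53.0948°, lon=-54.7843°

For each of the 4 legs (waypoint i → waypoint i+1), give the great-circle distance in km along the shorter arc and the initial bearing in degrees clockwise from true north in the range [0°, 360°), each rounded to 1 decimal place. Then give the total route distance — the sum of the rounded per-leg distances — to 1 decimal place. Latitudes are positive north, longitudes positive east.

Leg 1: dist=14826.9 km, bearing=270.2°
Leg 2: dist=4157.1 km, bearing=3.6°
Leg 3: dist=17062.4 km, bearing=117.6°
Leg 4: dist=15164.2 km, bearing=60.5°
Total: 51210.6 km

Leg 1: φ1=-0.8884703, φ2=0.5634726, Δφ=1.4519429, Δλ=4.1773705 rad; a=sin²(Δφ/2)+cosφ1·cosφ2·sin²(Δλ/2)=0.8431749903; c=2·atan2(√a, √(1-a))=2.327254630; dist=6371·c=14826.939 ≈ 14826.9 km; running total=14826.9 km
Leg 1 bearing: y=sinΔλ·cosφ2=-0.72726781, x=cosφ1·sinφ2-sinφ1·cosφ2·cosΔλ=0.00228893; θ=atan2(y, x)=-89.8197° <0 so +360° → 270.1803° ≈ 270.2°
Leg 2: φ1=0.5634726, φ2=1.2129968, Δφ=0.6495243, Δλ=0.1105387 rad; a=sin²(Δφ/2)+cosφ1·cosφ2·sin²(Δλ/2)=0.1027176894; c=2·atan2(√a, √(1-a))=0.652506135; dist=6371·c=4157.117 ≈ 4157.1 km; running total=18984.0 km
Leg 2 bearing: y=sinΔλ·cosφ2=0.03863340, x=cosφ1·sinφ2-sinφ1·cosφ2·cosΔλ=0.60594927; θ=atan2(y, x)=3.6481° ≈ 3.6°
Leg 3: φ1=1.2129968, φ2=-1.1443024, Δφ=-2.3572993, Δλ=-4.4201022 rad; a=sin²(Δφ/2)+cosφ1·cosφ2·sin²(Δλ/2)=0.9472548805; c=2·atan2(√a, √(1-a))=2.678129711; dist=6371·c=17062.364 ≈ 17062.4 km; running total=36046.4 km
Leg 3 bearing: y=sinΔλ·cosφ2=0.39613604, x=cosφ1·sinφ2-sinφ1·cosφ2·cosΔλ=-0.20719201; θ=atan2(y, x)=117.6110° ≈ 117.6°
Leg 4: φ1=-1.1443024, φ2=0.9266791, Δφ=2.0709815, Δλ=1.5541598 rad; a=sin²(Δφ/2)+cosφ1·cosφ2·sin²(Δλ/2)=0.8619340871; c=2·atan2(√a, √(1-a))=2.380188832; dist=6371·c=15164.183 ≈ 15164.2 km; running total=51210.6 km
Leg 4 bearing: y=sinΔλ·cosφ2=0.60040970, x=cosφ1·sinφ2-sinφ1·cosφ2·cosΔλ=0.33988683; θ=atan2(y, x)=60.4862° ≈ 60.5°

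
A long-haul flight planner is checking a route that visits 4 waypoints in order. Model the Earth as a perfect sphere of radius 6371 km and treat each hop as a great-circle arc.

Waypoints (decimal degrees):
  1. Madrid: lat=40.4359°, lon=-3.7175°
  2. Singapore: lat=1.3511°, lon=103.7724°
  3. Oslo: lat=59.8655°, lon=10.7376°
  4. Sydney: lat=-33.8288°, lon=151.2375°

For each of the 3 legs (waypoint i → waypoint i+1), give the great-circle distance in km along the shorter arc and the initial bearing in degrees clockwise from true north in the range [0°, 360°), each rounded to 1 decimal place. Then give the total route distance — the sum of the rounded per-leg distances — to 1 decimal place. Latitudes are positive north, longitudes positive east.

Leg 1: φ1=0.7057396, φ2=0.0235811, Δφ=-0.6821584, Δλ=1.8760527 rad; a=sin²(Δφ/2)+cosφ1·cosφ2·sin²(Δλ/2)=0.6066960119; c=2·atan2(√a, √(1-a))=1.785841973; dist=6371·c=11377.599 ≈ 11377.6 km; running total=11377.6 km
Leg 1 bearing: y=sinΔλ·cosφ2=0.95350477, x=cosφ1·sinφ2-sinφ1·cosφ2·cosΔλ=0.21282032; θ=atan2(y, x)=77.4179° ≈ 77.4°
Leg 2: φ1=0.0235811, φ2=1.0448501, Δφ=1.0212689, Δλ=-1.6237636 rad; a=sin²(Δφ/2)+cosφ1·cosφ2·sin²(Δλ/2)=0.5030895835; c=2·atan2(√a, √(1-a))=1.576975533; dist=6371·c=10046.911 ≈ 10046.9 km; running total=21424.5 km
Leg 2 bearing: y=sinΔλ·cosφ2=-0.50132752, x=cosφ1·sinφ2-sinφ1·cosφ2·cosΔλ=0.86523554; θ=atan2(y, x)=-30.0885° <0 so +360° → 329.9115° ≈ 329.9°
Leg 3: φ1=1.0448501, φ2=-0.5904239, Δφ=-1.6352740, Δλ=2.4521859 rad; a=sin²(Δφ/2)+cosφ1·cosφ2·sin²(Δλ/2)=0.9016354592; c=2·atan2(√a, √(1-a))=2.503563061; dist=6371·c=15950.200 ≈ 15950.2 km; running total=37374.7 km
Leg 3 bearing: y=sinΔλ·cosφ2=0.52839431, x=cosφ1·sinφ2-sinφ1·cosφ2·cosΔλ=0.27487321; θ=atan2(y, x)=62.5163° ≈ 62.5°

Leg 1: dist=11377.6 km, bearing=77.4°
Leg 2: dist=10046.9 km, bearing=329.9°
Leg 3: dist=15950.2 km, bearing=62.5°
Total: 37374.7 km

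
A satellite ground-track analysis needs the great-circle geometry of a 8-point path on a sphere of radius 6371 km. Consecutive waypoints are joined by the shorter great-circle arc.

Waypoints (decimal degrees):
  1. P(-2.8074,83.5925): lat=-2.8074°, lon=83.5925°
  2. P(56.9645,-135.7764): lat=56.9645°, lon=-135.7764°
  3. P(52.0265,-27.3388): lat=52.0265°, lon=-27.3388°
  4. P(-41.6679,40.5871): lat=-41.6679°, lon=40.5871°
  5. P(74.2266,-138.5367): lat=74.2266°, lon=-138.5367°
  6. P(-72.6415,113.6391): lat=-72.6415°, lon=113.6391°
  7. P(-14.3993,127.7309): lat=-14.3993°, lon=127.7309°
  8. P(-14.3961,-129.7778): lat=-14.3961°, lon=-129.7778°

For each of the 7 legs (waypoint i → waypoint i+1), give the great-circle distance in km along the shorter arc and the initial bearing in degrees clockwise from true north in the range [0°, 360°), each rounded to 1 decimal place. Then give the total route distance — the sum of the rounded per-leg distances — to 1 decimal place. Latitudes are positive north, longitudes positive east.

Leg 1: dist=13067.2 km, bearing=22.9°
Leg 2: dist=6260.9 km, bearing=44.6°
Leg 3: dist=12294.7 km, bearing=132.3°
Leg 4: dist=16394.4 km, bearing=359.6°
Leg 5: dist=17860.2 km, bearing=238.9°
Leg 6: dist=6541.2 km, bearing=16.0°
Leg 7: dist=10909.4 km, bearing=107.2°
Total: 83328.0 km

Leg 1: φ1=-0.0489984, φ2=0.9942181, Δφ=1.0432165, Δλ=-3.8287096 rad; a=sin²(Δφ/2)+cosφ1·cosφ2·sin²(Δλ/2)=0.7310023936; c=2·atan2(√a, √(1-a))=2.051050699; dist=6371·c=13067.244 ≈ 13067.2 km; running total=13067.2 km
Leg 1 bearing: y=sinΔλ·cosφ2=0.34580006, x=cosφ1·sinφ2-sinφ1·cosφ2·cosΔλ=0.81668470; θ=atan2(y, x)=22.9487° ≈ 22.9°
Leg 2: φ1=0.9942181, φ2=0.9080337, Δφ=-0.0861844, Δλ=1.8925932 rad; a=sin²(Δφ/2)+cosφ1·cosφ2·sin²(Δλ/2)=0.2226171838; c=2·atan2(√a, √(1-a))=0.982715077; dist=6371·c=6260.878 ≈ 6260.9 km; running total=19328.1 km
Leg 2 bearing: y=sinΔλ·cosφ2=0.58371293, x=cosφ1·sinφ2-sinφ1·cosφ2·cosΔλ=0.59288642; θ=atan2(y, x)=44.5533° ≈ 44.6°
Leg 3: φ1=0.9080337, φ2=-0.7272420, Δφ=-1.6352758, Δλ=1.1855306 rad; a=sin²(Δφ/2)+cosφ1·cosφ2·sin²(Δλ/2)=0.6756677427; c=2·atan2(√a, √(1-a))=1.929793470; dist=6371·c=12294.714 ≈ 12294.7 km; running total=31622.8 km
Leg 3 bearing: y=sinΔλ·cosφ2=0.69225383, x=cosφ1·sinφ2-sinφ1·cosφ2·cosΔλ=-0.63035546; θ=atan2(y, x)=132.3205° ≈ 132.3°
Leg 4: φ1=-0.7272420, φ2=1.2954986, Δφ=2.0227406, Δλ=-3.1263001 rad; a=sin²(Δφ/2)+cosφ1·cosφ2·sin²(Δλ/2)=0.9214083957; c=2·atan2(√a, √(1-a))=2.573292020; dist=6371·c=16394.443 ≈ 16394.4 km; running total=48017.2 km
Leg 4 bearing: y=sinΔλ·cosφ2=-0.00415687, x=cosφ1·sinφ2-sinφ1·cosφ2·cosΔλ=0.53818452; θ=atan2(y, x)=-0.4425° <0 so +360° → 359.5575° ≈ 359.6°
Leg 5: φ1=1.2954986, φ2=-1.2678333, Δφ=-2.5633319, Δλ=4.4012980 rad; a=sin²(Δφ/2)+cosφ1·cosφ2·sin²(Δλ/2)=0.9716704356; c=2·atan2(√a, √(1-a))=2.803354850; dist=6371·c=17860.174 ≈ 17860.2 km; running total=65877.4 km
Leg 5 bearing: y=sinΔλ·cosφ2=-0.28402883, x=cosφ1·sinφ2-sinφ1·cosφ2·cosΔλ=-0.17156814; θ=atan2(y, x)=-121.1342° <0 so +360° → 238.8658° ≈ 238.9°
Leg 6: φ1=-1.2678333, φ2=-0.2513152, Δφ=1.0165182, Δλ=0.2459483 rad; a=sin²(Δφ/2)+cosφ1·cosφ2·sin²(Δλ/2)=0.2411832739; c=2·atan2(√a, √(1-a))=1.026713641; dist=6371·c=6541.193 ≈ 6541.2 km; running total=72418.6 km
Leg 6 bearing: y=sinΔλ·cosφ2=0.23582769, x=cosφ1·sinφ2-sinφ1·cosφ2·cosΔλ=0.82246028; θ=atan2(y, x)=15.9994° ≈ 16.0°
Leg 7: φ1=-0.2513152, φ2=-0.2512593, Δφ=0.0000559, Δλ=-4.4943747 rad; a=sin²(Δφ/2)+cosφ1·cosφ2·sin²(Δλ/2)=0.5705456645; c=2·atan2(√a, √(1-a))=1.712360012; dist=6371·c=10909.446 ≈ 10909.4 km; running total=83328.0 km
Leg 7 bearing: y=sinΔλ·cosφ2=0.94567222, x=cosφ1·sinφ2-sinφ1·cosφ2·cosΔλ=-0.29291175; θ=atan2(y, x)=107.2098° ≈ 107.2°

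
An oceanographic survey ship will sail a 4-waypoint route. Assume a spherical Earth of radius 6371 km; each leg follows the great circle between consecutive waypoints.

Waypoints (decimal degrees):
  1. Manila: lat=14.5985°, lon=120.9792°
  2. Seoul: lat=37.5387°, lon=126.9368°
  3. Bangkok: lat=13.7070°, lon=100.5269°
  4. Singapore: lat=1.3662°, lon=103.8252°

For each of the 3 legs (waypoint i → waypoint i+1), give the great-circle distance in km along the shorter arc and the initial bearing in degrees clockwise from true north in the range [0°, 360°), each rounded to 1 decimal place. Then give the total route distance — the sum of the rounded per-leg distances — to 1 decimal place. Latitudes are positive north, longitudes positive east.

Leg 1: φ1=0.2547919, φ2=0.6551739, Δφ=0.4003820, Δλ=0.1039797 rad; a=sin²(Δφ/2)+cosφ1·cosφ2·sin²(Δλ/2)=0.0416161371; c=2·atan2(√a, √(1-a))=0.410884921; dist=6371·c=2617.748 ≈ 2617.7 km; running total=2617.7 km
Leg 1 bearing: y=sinΔλ·cosφ2=0.08230141, x=cosφ1·sinφ2-sinφ1·cosφ2·cosΔλ=0.39084961; θ=atan2(y, x)=11.8911° ≈ 11.9°
Leg 2: φ1=0.6551739, φ2=0.2392323, Δφ=-0.4159416, Δλ=-0.4609397 rad; a=sin²(Δφ/2)+cosφ1·cosφ2·sin²(Δλ/2)=0.0828311670; c=2·atan2(√a, √(1-a))=0.583866141; dist=6371·c=3719.811 ≈ 3719.8 km; running total=6337.5 km
Leg 2 bearing: y=sinΔλ·cosφ2=-0.43212240, x=cosφ1·sinφ2-sinφ1·cosφ2·cosΔλ=-0.34227312; θ=atan2(y, x)=-128.3818° <0 so +360° → 231.6182° ≈ 231.6°
Leg 3: φ1=0.2392323, φ2=0.0238447, Δφ=-0.2153876, Δλ=0.0575662 rad; a=sin²(Δφ/2)+cosφ1·cosφ2·sin²(Δλ/2)=0.0123576066; c=2·atan2(√a, √(1-a))=0.222790020; dist=6371·c=1419.395 ≈ 1419.4 km; running total=7756.9 km
Leg 3 bearing: y=sinΔλ·cosφ2=0.05751805, x=cosφ1·sinφ2-sinφ1·cosφ2·cosΔλ=-0.21333368; θ=atan2(y, x)=164.9110° ≈ 164.9°

Leg 1: dist=2617.7 km, bearing=11.9°
Leg 2: dist=3719.8 km, bearing=231.6°
Leg 3: dist=1419.4 km, bearing=164.9°
Total: 7756.9 km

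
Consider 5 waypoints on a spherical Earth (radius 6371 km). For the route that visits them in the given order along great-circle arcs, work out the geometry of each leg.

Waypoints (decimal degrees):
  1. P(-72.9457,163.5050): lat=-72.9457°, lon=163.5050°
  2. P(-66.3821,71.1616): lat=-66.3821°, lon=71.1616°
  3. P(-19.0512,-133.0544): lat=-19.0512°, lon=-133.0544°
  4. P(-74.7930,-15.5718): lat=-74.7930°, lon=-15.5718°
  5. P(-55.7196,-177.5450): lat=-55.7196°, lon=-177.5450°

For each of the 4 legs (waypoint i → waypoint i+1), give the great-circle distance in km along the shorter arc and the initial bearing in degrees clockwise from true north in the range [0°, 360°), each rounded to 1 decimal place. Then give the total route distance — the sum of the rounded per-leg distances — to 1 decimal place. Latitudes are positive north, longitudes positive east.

Leg 1: φ1=-1.2731426, φ2=-1.1585862, Δφ=0.1145564, Δλ=-1.6116964 rad; a=sin²(Δφ/2)+cosφ1·cosφ2·sin²(Δλ/2)=0.0644280984; c=2·atan2(√a, √(1-a))=0.513269392; dist=6371·c=3270.039 ≈ 3270.0 km; running total=3270.0 km
Leg 1 bearing: y=sinΔλ·cosφ2=-0.40030025, x=cosφ1·sinφ2-sinφ1·cosφ2·cosΔλ=-0.28437332; θ=atan2(y, x)=-125.3900° <0 so +360° → 234.6100° ≈ 234.6°
Leg 2: φ1=-1.1585862, φ2=-0.3325062, Δφ=0.8260800, Δλ=-3.5642416 rad; a=sin²(Δφ/2)+cosφ1·cosφ2·sin²(Δλ/2)=0.5231484341; c=2·atan2(√a, √(1-a))=1.617109750; dist=6371·c=10302.606 ≈ 10302.6 km; running total=13572.6 km
Leg 2 bearing: y=sinΔλ·cosφ2=0.38771117, x=cosφ1·sinφ2-sinφ1·cosφ2·cosΔλ=-0.92061753; θ=atan2(y, x)=157.1620° ≈ 157.2°
Leg 3: φ1=-0.3325062, φ2=-1.3053841, Δφ=-0.9728779, Δλ=2.0504582 rad; a=sin²(Δφ/2)+cosφ1·cosφ2·sin²(Δλ/2)=0.3997178223; c=2·atan2(√a, √(1-a))=1.368862379; dist=6371·c=8721.022 ≈ 8721.0 km; running total=22293.6 km
Leg 3 bearing: y=sinΔλ·cosφ2=0.23270599, x=cosφ1·sinφ2-sinφ1·cosφ2·cosΔλ=-0.95164167; θ=atan2(y, x)=166.2590° ≈ 166.3°
Leg 4: φ1=-1.3053841, φ2=-0.9724905, Δφ=0.3328936, Δλ=-2.8269656 rad; a=sin²(Δφ/2)+cosφ1·cosφ2·sin²(Δλ/2)=0.1715661654; c=2·atan2(√a, √(1-a))=0.854139375; dist=6371·c=5441.722 ≈ 5441.7 km; running total=27735.3 km
Leg 4 bearing: y=sinΔλ·cosφ2=-0.17430233, x=cosφ1·sinφ2-sinφ1·cosφ2·cosΔλ=-0.73358269; θ=atan2(y, x)=-166.6341° <0 so +360° → 193.3659° ≈ 193.4°

Leg 1: dist=3270.0 km, bearing=234.6°
Leg 2: dist=10302.6 km, bearing=157.2°
Leg 3: dist=8721.0 km, bearing=166.3°
Leg 4: dist=5441.7 km, bearing=193.4°
Total: 27735.3 km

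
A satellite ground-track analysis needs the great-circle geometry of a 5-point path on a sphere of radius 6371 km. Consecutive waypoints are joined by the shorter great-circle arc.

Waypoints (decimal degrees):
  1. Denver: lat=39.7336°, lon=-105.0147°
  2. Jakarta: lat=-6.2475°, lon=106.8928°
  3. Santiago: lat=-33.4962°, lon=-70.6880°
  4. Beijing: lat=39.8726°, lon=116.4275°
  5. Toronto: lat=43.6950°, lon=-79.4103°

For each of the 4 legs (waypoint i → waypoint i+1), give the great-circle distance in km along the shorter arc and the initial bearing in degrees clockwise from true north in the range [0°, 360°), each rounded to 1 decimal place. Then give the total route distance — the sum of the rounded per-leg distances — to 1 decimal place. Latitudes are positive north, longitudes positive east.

Leg 1: dist=15114.9 km, bearing=310.9°
Leg 2: dist=15588.4 km, bearing=183.2°
Leg 3: dist=19064.3 km, bearing=320.3°
Leg 4: dist=10587.9 km, bearing=11.4°
Total: 60355.5 km

Leg 1: φ1=0.6934821, φ2=-0.1090394, Δφ=-0.8025216, Δλ=3.6984836 rad; a=sin²(Δφ/2)+cosφ1·cosφ2·sin²(Δλ/2)=0.8592560314; c=2·atan2(√a, √(1-a))=2.372456942; dist=6371·c=15114.923 ≈ 15114.9 km; running total=15114.9 km
Leg 1 bearing: y=sinΔλ·cosφ2=-0.52541045, x=cosφ1·sinφ2-sinφ1·cosφ2·cosΔλ=0.45572390; θ=atan2(y, x)=-49.0627° <0 so +360° → 310.9373° ≈ 310.9°
Leg 2: φ1=-0.1090394, φ2=-0.5846190, Δφ=-0.4755795, Δλ=-3.0993696 rad; a=sin²(Δφ/2)+cosφ1·cosφ2·sin²(Δλ/2)=0.8840866554; c=2·atan2(√a, √(1-a))=2.446779451; dist=6371·c=15588.432 ≈ 15588.4 km; running total=30703.3 km
Leg 2 bearing: y=sinΔλ·cosφ2=-0.03520025, x=cosφ1·sinφ2-sinφ1·cosφ2·cosΔλ=-0.63927358; θ=atan2(y, x)=-176.8483° <0 so +360° → 183.1517° ≈ 183.2°
Leg 3: φ1=-0.5846190, φ2=0.6959082, Δφ=1.2805271, Δλ=3.2657816 rad; a=sin²(Δφ/2)+cosφ1·cosφ2·sin²(Δλ/2)=0.9944423368; c=2·atan2(√a, √(1-a))=2.992354727; dist=6371·c=19064.292 ≈ 19064.3 km; running total=49767.6 km
Leg 3 bearing: y=sinΔλ·cosφ2=-0.09506668, x=cosφ1·sinφ2-sinφ1·cosφ2·cosΔλ=0.11432161; θ=atan2(y, x)=-39.7460° <0 so +360° → 320.2540° ≈ 320.3°
Leg 4: φ1=0.6959082, φ2=0.7626216, Δφ=0.0667135, Δλ=-3.4180144 rad; a=sin²(Δφ/2)+cosφ1·cosφ2·sin²(Δλ/2)=0.5454828632; c=2·atan2(√a, √(1-a))=1.661887976; dist=6371·c=10587.888 ≈ 10587.9 km; running total=60355.5 km
Leg 4 bearing: y=sinΔλ·cosφ2=0.19732503, x=cosφ1·sinφ2-sinφ1·cosφ2·cosΔλ=0.97610864; θ=atan2(y, x)=11.4286° ≈ 11.4°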